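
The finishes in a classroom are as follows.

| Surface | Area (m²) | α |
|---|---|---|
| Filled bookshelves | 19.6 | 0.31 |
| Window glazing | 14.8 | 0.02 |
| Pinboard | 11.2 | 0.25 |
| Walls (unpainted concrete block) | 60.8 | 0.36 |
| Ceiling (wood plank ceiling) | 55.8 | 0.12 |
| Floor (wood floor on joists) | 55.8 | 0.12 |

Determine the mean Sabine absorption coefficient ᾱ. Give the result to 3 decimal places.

0.204

S = Σ Sᵢ = 19.6 + 14.8 + 11.2 + 60.8 + 55.8 + 55.8 = 218.0 m².
Σ(Sᵢαᵢ) = 19.6·0.31 + 14.8·0.02 + 11.2·0.25 + 60.8·0.36 + 55.8·0.12 + 55.8·0.12 = 44.452.
ᾱ = A/S = 0.204.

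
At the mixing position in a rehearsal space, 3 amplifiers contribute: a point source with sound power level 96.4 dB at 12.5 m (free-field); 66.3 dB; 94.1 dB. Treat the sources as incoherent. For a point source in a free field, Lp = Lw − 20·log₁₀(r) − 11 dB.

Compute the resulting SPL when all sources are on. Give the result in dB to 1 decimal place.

94.1 dB

Source at 12.5 m: Lp = 96.4 − 20·log₁₀(12.5) − 11 = 63.5 dB.
Σ 10^(Lᵢ/10) = 2.577e+09.
Combined level = 10 log₁₀(2.577e+09) = 94.1 dB.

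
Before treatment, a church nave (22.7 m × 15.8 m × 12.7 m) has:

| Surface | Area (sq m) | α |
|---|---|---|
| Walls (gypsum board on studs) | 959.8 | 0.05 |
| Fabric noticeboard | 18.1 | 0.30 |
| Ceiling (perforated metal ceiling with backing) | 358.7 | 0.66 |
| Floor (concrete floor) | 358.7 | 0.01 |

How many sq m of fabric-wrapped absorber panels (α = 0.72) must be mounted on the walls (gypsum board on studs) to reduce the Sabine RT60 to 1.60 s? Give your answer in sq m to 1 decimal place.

245.7

A₁ = Σ Sᵢαᵢ = 959.8·0.05 + 18.1·0.30 + 358.7·0.66 + 358.7·0.01 = 293.749 sabins.
Required A₂ = 0.161·4554.982/1.60 = 458.345 sabins.
Absorption to add: 458.345 − 293.749 = 164.596 sabins.
Net gain per sq m: Δα = 0.72 − 0.05 = 0.67.
Area = ΔA/Δα = 164.596/0.67 = 245.7 sq m.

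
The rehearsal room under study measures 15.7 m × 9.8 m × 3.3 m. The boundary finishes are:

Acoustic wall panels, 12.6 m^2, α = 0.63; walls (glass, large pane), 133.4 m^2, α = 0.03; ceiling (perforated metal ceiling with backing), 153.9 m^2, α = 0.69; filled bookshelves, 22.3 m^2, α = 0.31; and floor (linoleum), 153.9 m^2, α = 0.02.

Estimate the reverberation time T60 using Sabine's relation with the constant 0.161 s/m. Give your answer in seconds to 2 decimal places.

0.64 s

Summing Sᵢαᵢ: 7.938 + 4.002 + 106.191 + 6.913 + 3.078 → A = 128.122 sabins.
V = 15.7·9.8·3.3 = 507.738 m³.
T = 0.161 V/A = 0.161·507.738/128.122 = 0.64 s.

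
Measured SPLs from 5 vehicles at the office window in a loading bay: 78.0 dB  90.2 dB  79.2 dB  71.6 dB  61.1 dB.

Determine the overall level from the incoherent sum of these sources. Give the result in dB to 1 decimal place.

Σ 10^(Lᵢ/10) = 1.209e+09.
Back to dB: 10·log₁₀ Σ = 90.8 dB.

90.8 dB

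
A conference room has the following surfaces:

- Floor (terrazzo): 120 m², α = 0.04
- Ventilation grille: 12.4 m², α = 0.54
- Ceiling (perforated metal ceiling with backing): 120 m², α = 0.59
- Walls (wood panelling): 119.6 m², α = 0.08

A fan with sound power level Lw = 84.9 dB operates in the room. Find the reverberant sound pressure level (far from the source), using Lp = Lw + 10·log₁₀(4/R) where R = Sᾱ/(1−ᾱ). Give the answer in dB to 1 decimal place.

70.1 dB

A = 91.864 sabins; S = 372.0 m².
ᾱ = 0.2469, so room constant R = A/(1−ᾱ) = 121.981 m².
Lp = 84.9 + 10·log₁₀(4/121.981) = 84.9 + (-14.84) = 70.1 dB.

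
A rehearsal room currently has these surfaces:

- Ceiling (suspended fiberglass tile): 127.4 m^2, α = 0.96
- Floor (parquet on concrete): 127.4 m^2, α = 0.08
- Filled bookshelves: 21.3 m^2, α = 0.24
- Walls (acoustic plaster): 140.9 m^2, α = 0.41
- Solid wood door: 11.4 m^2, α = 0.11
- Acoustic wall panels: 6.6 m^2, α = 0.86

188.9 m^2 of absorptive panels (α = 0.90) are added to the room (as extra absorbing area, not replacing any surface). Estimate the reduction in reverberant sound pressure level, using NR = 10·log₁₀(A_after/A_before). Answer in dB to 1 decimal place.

Total absorption A_before = 127.4×0.96 + 127.4×0.08 + 21.3×0.24 + 140.9×0.41 + 11.4×0.11 + 6.6×0.86
  = 122.304 + 10.192 + 5.112 + 57.769 + 1.254 + 5.676 = 202.307 m^2 sabins.
Added absorption = 188.9 × 0.90 = 170.010 sabins.
New total A_after = 372.317 sabins.
Reduction = 10 log₁₀(A_after/A_before) = 10 log₁₀(1.8404) = 2.6 dB.

2.6 dB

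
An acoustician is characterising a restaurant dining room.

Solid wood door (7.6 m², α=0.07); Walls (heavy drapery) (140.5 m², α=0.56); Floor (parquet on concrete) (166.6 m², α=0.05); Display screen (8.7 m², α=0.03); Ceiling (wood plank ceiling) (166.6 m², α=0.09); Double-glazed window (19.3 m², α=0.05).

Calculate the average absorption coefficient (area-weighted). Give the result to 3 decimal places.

0.204

S = Σ Sᵢ = 7.6 + 140.5 + 166.6 + 8.7 + 166.6 + 19.3 = 509.3 m².
A = 7.6·0.07 + 140.5·0.56 + 166.6·0.05 + 8.7·0.03 + 166.6·0.09 + 19.3·0.05 = 103.762 sabins.
ᾱ = 103.762 / 509.3 = 0.204.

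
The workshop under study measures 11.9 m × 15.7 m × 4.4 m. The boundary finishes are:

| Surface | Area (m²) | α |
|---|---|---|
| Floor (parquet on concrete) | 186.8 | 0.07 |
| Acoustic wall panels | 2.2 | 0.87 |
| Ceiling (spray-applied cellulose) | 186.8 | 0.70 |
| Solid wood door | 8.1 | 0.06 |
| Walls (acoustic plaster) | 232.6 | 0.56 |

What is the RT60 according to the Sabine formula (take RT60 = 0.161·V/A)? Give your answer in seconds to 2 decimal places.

Summing Sᵢαᵢ: 13.076 + 1.914 + 130.760 + 0.486 + 130.256 → A = 276.492 sabins.
Room volume: 822.052 m³.
RT60 = 0.161 · V / A = 0.161 × 822.052 / 276.492 = 0.48 s.

0.48 seconds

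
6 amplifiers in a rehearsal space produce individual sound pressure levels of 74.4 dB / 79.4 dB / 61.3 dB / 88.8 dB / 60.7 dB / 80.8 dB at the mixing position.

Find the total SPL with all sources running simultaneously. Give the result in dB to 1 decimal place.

90.0 dB

Sum in the linear (power) domain: Σ 10^(Lᵢ/10) = 10^(74.4/10) + 10^(79.4/10) + 10^(61.3/10) + 10^(88.8/10) + 10^(60.7/10) + 10^(80.8/10) = 9.96e+08.
Combined level = 10 log₁₀(9.96e+08) = 90.0 dB.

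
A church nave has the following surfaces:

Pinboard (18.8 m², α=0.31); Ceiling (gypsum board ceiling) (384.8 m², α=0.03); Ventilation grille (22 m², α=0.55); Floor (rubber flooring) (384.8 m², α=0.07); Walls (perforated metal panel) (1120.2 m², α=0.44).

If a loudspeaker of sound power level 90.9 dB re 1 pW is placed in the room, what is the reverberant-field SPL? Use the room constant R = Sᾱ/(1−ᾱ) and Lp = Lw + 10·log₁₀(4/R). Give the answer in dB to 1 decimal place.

68.1 dB

Σ(Sᵢαᵢ) = 18.8·0.31 + 384.8·0.03 + 22·0.55 + 384.8·0.07 + 1120.2·0.44 = 549.296; total area S = 1930.6 m².
ᾱ = 0.2845, so room constant R = A/(1−ᾱ) = 767.709 m².
Lp = Lw + 10 log₁₀(4/R) = 90.9 -22.83 = 68.1 dB.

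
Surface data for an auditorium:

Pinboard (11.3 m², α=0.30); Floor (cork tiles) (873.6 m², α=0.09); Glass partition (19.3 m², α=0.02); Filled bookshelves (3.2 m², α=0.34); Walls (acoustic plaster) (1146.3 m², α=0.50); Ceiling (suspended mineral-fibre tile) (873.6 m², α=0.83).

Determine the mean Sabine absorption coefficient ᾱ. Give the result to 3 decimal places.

Total surface area S = 2927.3 m².
A = 11.3·0.30 + 873.6·0.09 + 19.3·0.02 + 3.2·0.34 + 1146.3·0.50 + 873.6·0.83 = 1381.726 sabins.
ᾱ = A/S = 0.472.

0.472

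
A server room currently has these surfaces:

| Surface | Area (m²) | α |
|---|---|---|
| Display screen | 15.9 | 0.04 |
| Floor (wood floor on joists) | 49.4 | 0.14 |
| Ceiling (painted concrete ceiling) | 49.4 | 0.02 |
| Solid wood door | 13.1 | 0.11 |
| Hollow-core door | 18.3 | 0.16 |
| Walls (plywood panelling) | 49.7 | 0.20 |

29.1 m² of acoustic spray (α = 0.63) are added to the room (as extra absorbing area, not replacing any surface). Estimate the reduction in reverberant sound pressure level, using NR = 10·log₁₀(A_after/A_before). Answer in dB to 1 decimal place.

A_before = Σ Sᵢαᵢ = 15.9·0.04 + 49.4·0.14 + 49.4·0.02 + 13.1·0.11 + 18.3·0.16 + 49.7·0.20 = 22.849 sabins.
Treatment contributes 29.1·0.63 = 18.333 sabins.
New total A_after = 41.182 sabins.
NR = 10·log₁₀(41.182/22.849) = 2.6 dB.

2.6 dB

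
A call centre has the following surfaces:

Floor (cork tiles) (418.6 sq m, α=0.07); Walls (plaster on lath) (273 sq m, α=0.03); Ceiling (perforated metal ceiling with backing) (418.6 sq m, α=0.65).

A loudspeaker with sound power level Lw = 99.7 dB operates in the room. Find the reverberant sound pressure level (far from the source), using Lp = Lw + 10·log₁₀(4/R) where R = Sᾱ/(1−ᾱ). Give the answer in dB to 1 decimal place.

A = 309.582 sabins; S = 1110.2 sq m.
ᾱ = 0.2789, so room constant R = A/(1−ᾱ) = 429.319 sq m.
Lp = Lw + 10 log₁₀(4/R) = 99.7 -20.31 = 79.4 dB.

79.4 dB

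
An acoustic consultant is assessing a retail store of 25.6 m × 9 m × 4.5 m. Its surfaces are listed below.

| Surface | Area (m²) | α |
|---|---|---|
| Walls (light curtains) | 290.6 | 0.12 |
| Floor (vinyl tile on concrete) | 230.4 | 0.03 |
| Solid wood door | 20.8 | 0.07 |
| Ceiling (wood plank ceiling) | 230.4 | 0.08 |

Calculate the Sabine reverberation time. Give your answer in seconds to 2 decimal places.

2.71 sec

Total absorption A = 290.6*0.12 + 230.4*0.03 + 20.8*0.07 + 230.4*0.08
  = 34.872 + 6.912 + 1.456 + 18.432 = 61.672 m² sabins.
Volume V = 25.6 × 9 × 4.5 = 1036.8 m³.
Sabine: RT60 = 0.161 × 1036.8 / 61.672 = 2.71 s.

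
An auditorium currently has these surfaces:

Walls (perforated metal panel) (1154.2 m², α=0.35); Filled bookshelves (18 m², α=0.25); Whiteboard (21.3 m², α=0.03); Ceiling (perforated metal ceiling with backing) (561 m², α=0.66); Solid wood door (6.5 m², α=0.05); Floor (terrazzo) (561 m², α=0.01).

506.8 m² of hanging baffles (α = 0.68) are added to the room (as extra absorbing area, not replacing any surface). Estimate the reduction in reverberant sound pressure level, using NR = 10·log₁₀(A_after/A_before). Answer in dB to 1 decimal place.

Summing Sᵢαᵢ: 403.970 + 4.500 + 0.639 + 370.260 + 0.325 + 5.610 → A_before = 785.304 sabins.
Treatment contributes 506.8·0.68 = 344.624 sabins.
A_after = 785.304 + 344.624 = 1129.928 sabins.
Reduction = 10 log₁₀(A_after/A_before) = 10 log₁₀(1.4388) = 1.6 dB.

1.6 dB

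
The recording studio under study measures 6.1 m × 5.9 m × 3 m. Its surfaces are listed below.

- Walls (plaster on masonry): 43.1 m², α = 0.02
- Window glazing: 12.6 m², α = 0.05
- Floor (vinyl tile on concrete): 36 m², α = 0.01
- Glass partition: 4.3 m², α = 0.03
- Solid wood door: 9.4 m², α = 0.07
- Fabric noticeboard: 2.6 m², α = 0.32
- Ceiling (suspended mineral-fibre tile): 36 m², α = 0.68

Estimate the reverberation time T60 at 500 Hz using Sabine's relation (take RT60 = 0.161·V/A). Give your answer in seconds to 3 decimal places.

Total absorption A = 43.1·0.02 + 12.6·0.05 + 36·0.01 + 4.3·0.03 + 9.4·0.07 + 2.6·0.32 + 36·0.68
  = 0.862 + 0.630 + 0.360 + 0.129 + 0.658 + 0.832 + 24.480 = 27.951 m² sabins.
V = 6.1·5.9·3 = 107.97 m³.
RT60 = 0.161 · V / A = 0.161 × 107.97 / 27.951 = 0.622 s.

0.622 seconds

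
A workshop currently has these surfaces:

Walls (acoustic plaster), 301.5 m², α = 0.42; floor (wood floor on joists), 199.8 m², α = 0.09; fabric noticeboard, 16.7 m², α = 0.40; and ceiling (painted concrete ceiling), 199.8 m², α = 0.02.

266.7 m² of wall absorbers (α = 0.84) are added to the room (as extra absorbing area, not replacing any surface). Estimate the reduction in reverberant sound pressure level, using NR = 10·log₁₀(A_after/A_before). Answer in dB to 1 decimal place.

3.9 dB

Summing Sᵢαᵢ: 126.630 + 17.982 + 6.680 + 3.996 → A_before = 155.288 sabins.
Added absorption = 266.7 × 0.84 = 224.028 sabins.
New total A_after = 379.316 sabins.
NR = 10·log₁₀(379.316/155.288) = 3.9 dB.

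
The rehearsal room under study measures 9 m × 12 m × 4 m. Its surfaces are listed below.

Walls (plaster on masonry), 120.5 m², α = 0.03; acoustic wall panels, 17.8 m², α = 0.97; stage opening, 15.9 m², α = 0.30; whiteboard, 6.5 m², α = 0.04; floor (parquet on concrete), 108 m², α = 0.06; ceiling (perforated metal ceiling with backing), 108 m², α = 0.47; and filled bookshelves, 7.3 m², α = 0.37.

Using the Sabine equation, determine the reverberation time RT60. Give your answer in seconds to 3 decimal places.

Summing Sᵢαᵢ: 3.615 + 17.266 + 4.770 + 0.260 + 6.480 + 50.760 + 2.701 → A = 85.852 sabins.
V = 9·12·4 = 432 m³.
T = 0.161 V/A = 0.161·432/85.852 = 0.810 s.

0.810 s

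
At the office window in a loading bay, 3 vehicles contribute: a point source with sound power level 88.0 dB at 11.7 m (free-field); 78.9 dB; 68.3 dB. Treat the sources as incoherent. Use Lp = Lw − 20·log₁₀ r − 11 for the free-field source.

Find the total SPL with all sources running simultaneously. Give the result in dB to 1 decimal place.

Source at 11.7 m: Lp = 88.0 − 20·log₁₀(11.7) − 11 = 55.6 dB.
Converting to relative power and adding: 10^(55.6/10) + 10^(78.9/10) + 10^(68.3/10) = 8.475e+07.
Combined level = 10 log₁₀(8.475e+07) = 79.3 dB.

79.3 dB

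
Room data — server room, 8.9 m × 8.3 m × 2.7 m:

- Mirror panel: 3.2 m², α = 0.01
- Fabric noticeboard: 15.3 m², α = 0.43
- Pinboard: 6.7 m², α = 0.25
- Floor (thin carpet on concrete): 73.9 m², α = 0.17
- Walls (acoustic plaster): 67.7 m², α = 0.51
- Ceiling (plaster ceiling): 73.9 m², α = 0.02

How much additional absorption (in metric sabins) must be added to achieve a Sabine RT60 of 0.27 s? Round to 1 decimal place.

Summing Sᵢαᵢ: 0.032 + 6.579 + 1.675 + 12.563 + 34.527 + 1.478 → A₁ = 56.854 sabins.
V = 199.449 m³. Required absorption A₂ = 0.161 × 199.449 / 0.27 = 118.931 sabins.
ΔA = A₂ − A₁ = 118.931 − 56.854 = 62.1 sabins.

62.1 sabins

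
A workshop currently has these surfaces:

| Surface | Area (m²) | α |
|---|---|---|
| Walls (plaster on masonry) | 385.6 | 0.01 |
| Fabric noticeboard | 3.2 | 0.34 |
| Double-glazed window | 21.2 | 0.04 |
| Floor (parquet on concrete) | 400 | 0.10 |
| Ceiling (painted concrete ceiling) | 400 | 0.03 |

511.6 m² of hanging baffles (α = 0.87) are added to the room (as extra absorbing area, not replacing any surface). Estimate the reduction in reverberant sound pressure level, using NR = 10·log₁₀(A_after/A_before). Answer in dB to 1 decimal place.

9.4 dB

Equivalent absorption area: A_before = 385.6×0.01 + 3.2×0.34 + 21.2×0.04 + 400×0.10 + 400×0.03 = 57.792 m².
Added absorption = 511.6 × 0.87 = 445.092 sabins.
A_after = 57.792 + 445.092 = 502.884 sabins.
Reduction = 10 log₁₀(A_after/A_before) = 10 log₁₀(8.7016) = 9.4 dB.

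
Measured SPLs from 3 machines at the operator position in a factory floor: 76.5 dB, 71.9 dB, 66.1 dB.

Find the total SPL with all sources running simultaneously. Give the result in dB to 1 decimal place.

78.1 dB

Sum in the linear (power) domain: Σ 10^(Lᵢ/10) = 10^(76.5/10) + 10^(71.9/10) + 10^(66.1/10) = 6.423e+07.
Combined level = 10 log₁₀(6.423e+07) = 78.1 dB.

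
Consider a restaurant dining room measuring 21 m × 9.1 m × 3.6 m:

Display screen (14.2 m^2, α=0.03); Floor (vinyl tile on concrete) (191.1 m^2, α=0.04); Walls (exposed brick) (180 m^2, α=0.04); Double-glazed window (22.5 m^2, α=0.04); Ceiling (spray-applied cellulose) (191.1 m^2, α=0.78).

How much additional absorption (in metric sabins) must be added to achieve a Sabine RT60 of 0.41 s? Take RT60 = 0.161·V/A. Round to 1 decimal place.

Equivalent absorption area: A₁ = 14.2×0.03 + 191.1×0.04 + 180×0.04 + 22.5×0.04 + 191.1×0.78 = 165.228 m^2.
For T = 0.41 s, need A₂ = 0.161·V/T = 0.161·687.96/0.41 = 270.150 sabins.
Shortfall: 270.150 − 165.228 = 104.9 sabins.

104.9 sabins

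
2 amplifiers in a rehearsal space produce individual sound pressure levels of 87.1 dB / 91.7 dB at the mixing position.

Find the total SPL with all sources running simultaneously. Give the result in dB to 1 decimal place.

Sum in the linear (power) domain: Σ 10^(Lᵢ/10) = 10^(87.1/10) + 10^(91.7/10) = 1.992e+09.
Combined level = 10 log₁₀(1.992e+09) = 93.0 dB.

93.0 dB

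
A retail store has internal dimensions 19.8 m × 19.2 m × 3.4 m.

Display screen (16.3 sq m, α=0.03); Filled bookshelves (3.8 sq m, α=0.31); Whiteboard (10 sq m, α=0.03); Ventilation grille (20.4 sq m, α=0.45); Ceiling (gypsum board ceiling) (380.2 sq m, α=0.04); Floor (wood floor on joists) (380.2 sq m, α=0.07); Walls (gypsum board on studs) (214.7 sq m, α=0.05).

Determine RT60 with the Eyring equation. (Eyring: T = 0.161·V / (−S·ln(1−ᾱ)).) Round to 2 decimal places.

3.16 s

Total surface area S = 16.3 + 3.8 + 10 + 20.4 + 380.2 + 380.2 + 214.7 = 1025.6 sq m.
Absorption A = 16.3×0.03 + 3.8×0.31 + 10×0.03 + 20.4×0.45 + 380.2×0.04 + 380.2×0.07 + 214.7×0.05 = 63.704 sabins.
Mean coefficient ᾱ = A/S = 0.0621.
−S·ln(1−ᾱ) = −1025.6 × ln(1 − 0.0621) = 65.753.
V = 19.8 × 19.2 × 3.4 = 1292.544 m³.
T = 0.161·V/[−S·ln(1−ᾱ)] = 0.161·1292.544/65.753 = 3.16 s.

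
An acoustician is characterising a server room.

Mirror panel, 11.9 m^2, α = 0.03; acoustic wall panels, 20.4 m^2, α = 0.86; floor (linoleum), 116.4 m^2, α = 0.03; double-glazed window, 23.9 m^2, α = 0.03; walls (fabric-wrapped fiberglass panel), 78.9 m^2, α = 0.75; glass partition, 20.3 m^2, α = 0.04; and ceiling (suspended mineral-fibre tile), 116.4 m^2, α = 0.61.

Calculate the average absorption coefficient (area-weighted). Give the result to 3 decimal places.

S = Σ Sᵢ = 11.9 + 20.4 + 116.4 + 23.9 + 78.9 + 20.3 + 116.4 = 388.2 m^2.
A = 11.9×0.03 + 20.4×0.86 + 116.4×0.03 + 23.9×0.03 + 78.9×0.75 + 20.3×0.04 + 116.4×0.61 = 153.101 sabins.
ᾱ = A/S = 0.394.

0.394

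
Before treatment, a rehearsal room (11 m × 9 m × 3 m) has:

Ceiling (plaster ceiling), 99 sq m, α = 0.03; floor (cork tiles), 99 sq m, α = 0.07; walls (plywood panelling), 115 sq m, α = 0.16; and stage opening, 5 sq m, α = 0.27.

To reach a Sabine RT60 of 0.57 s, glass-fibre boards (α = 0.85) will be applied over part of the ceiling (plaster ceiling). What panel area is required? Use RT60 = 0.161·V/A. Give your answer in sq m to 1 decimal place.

66.1

Equivalent absorption area: A₁ = 99×0.03 + 99×0.07 + 115×0.16 + 5×0.27 = 29.650 sq m.
V = 297 m³. Target absorption A₂ = 0.161 × 297 / 0.57 = 83.889 sabins.
Absorption to add: 83.889 − 29.650 = 54.239 sabins.
Each sq m of panel replacing the ceiling (plaster ceiling) adds (0.85 − 0.03) = 0.82 sabins.
Area = ΔA/Δα = 54.239/0.82 = 66.1 sq m.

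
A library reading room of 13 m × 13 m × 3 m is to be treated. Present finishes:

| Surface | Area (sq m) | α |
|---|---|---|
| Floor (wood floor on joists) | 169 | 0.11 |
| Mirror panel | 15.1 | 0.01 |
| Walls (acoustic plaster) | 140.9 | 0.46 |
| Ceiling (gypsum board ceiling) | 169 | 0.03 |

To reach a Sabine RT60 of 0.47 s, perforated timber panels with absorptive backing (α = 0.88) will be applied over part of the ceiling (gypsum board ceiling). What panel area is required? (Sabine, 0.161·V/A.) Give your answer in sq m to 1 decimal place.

100.1

A₁ = Σ Sᵢαᵢ = 169*0.11 + 15.1*0.01 + 140.9*0.46 + 169*0.03 = 88.625 sabins.
V = 507 m³. Target absorption A₂ = 0.161 × 507 / 0.47 = 173.674 sabins.
Absorption to add: 173.674 − 88.625 = 85.049 sabins.
Each sq m of panel replacing the ceiling (gypsum board ceiling) adds (0.88 − 0.03) = 0.85 sabins.
Panel area = 85.049 / 0.85 = 100.1 sq m.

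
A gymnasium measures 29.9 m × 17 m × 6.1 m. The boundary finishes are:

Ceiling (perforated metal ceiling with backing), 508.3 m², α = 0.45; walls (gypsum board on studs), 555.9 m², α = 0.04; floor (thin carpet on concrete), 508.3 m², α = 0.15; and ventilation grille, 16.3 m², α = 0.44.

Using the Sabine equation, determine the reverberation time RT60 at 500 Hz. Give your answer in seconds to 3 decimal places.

1.493 sec

Summing Sᵢαᵢ: 228.735 + 22.236 + 76.245 + 7.172 → A = 334.388 sabins.
Volume V = 29.9 × 17 × 6.1 = 3100.63 m³.
RT60 = 0.161 · V / A = 0.161 × 3100.63 / 334.388 = 1.493 s.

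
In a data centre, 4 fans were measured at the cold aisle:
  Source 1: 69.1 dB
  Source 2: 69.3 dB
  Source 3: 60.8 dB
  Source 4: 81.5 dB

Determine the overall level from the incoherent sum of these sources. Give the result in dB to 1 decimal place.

82.0 dB

Converting to relative power and adding: 10^(69.1/10) + 10^(69.3/10) + 10^(60.8/10) + 10^(81.5/10) = 1.591e+08.
Combined level = 10 log₁₀(1.591e+08) = 82.0 dB.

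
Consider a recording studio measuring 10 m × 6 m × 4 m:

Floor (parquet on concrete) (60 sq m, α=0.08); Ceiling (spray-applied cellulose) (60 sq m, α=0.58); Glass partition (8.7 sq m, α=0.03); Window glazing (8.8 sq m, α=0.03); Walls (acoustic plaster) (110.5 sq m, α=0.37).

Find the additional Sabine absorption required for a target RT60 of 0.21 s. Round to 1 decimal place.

Summing Sᵢαᵢ: 4.800 + 34.800 + 0.261 + 0.264 + 40.885 → A₁ = 81.010 sabins.
Target A₂ = 0.161·240/0.21 = 184.000 sabins (V = 240 m³).
Shortfall: 184.000 − 81.010 = 103.0 sabins.

103.0 sabins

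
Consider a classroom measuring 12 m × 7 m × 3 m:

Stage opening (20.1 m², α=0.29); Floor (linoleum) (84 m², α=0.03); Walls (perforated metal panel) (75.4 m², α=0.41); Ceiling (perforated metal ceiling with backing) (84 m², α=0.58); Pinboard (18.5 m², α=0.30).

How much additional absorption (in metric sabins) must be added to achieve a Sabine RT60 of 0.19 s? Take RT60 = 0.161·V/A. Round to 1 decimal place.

120.0 sabins

Summing Sᵢαᵢ: 5.829 + 2.520 + 30.914 + 48.720 + 5.550 → A₁ = 93.533 sabins.
Target A₂ = 0.161·252/0.19 = 213.537 sabins (V = 252 m³).
ΔA = A₂ − A₁ = 213.537 − 93.533 = 120.0 sabins.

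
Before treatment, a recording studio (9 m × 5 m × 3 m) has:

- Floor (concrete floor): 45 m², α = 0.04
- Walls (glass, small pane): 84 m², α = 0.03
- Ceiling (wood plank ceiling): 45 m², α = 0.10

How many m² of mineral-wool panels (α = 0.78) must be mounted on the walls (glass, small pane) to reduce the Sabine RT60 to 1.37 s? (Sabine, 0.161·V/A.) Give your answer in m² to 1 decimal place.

9.4

Total absorption A₁ = 45×0.04 + 84×0.03 + 45×0.10
  = 1.800 + 2.520 + 4.500 = 8.820 m² sabins.
V = 135 m³. Target absorption A₂ = 0.161 × 135 / 1.37 = 15.865 sabins.
Absorption to add: 15.865 − 8.820 = 7.045 sabins.
Each m² of panel replacing the walls (glass, small pane) adds (0.78 − 0.03) = 0.75 sabins.
Panel area = 7.045 / 0.75 = 9.4 m².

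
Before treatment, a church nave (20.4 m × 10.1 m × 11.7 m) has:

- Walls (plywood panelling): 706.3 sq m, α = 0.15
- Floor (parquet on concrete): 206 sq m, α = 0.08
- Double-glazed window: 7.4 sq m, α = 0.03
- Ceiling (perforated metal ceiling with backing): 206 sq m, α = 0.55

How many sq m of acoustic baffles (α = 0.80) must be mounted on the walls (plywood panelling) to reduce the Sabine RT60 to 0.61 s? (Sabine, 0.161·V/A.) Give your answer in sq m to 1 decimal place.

Total absorption A₁ = 706.3·0.15 + 206·0.08 + 7.4·0.03 + 206·0.55
  = 105.945 + 16.480 + 0.222 + 113.300 = 235.947 sq m sabins.
Required A₂ = 0.161·2410.668/0.61 = 636.258 sabins.
ΔA needed = 636.258 − 235.947 = 400.311 sabins.
Each sq m of panel replacing the walls (plywood panelling) adds (0.80 − 0.15) = 0.65 sabins.
Area = ΔA/Δα = 400.311/0.65 = 615.9 sq m.

615.9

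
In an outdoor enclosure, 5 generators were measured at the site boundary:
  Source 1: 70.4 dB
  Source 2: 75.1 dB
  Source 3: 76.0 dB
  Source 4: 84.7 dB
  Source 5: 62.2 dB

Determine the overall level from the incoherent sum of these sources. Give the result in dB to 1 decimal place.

Converting to relative power and adding: 10^(70.4/10) + 10^(75.1/10) + 10^(76.0/10) + 10^(84.7/10) + 10^(62.2/10) = 3.799e+08.
Back to dB: 10·log₁₀ Σ = 85.8 dB.

85.8 dB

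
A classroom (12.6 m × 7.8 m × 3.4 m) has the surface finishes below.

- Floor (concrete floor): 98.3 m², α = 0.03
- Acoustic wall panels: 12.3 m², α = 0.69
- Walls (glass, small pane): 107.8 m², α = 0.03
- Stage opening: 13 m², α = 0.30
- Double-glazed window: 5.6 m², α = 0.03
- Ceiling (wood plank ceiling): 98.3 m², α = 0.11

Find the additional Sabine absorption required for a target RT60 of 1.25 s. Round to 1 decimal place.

13.5 sabins

Summing Sᵢαᵢ: 2.949 + 8.487 + 3.234 + 3.900 + 0.168 + 10.813 → A₁ = 29.551 sabins.
For T = 1.25 s, need A₂ = 0.161·V/T = 0.161·334.152/1.25 = 43.039 sabins.
Additional absorption ΔA = 43.039 − 29.551 = 13.5 sabins.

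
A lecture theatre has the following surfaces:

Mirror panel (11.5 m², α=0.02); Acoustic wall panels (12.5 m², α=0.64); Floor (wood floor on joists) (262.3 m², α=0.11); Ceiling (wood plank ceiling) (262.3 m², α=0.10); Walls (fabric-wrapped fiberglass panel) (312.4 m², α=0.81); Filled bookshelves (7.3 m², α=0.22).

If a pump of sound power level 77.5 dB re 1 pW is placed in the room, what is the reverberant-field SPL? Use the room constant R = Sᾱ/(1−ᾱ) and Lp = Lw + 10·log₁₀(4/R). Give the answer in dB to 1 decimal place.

A = 317.963 sabins; S = 868.3 m².
ᾱ = 317.963/868.3 = 0.3662; R = Sᾱ/(1−ᾱ) = 317.963/(1−0.3662) = 501.677 m².
Lp = 77.5 + 10·log₁₀(4/501.677) = 77.5 + (-20.98) = 56.5 dB.

56.5 dB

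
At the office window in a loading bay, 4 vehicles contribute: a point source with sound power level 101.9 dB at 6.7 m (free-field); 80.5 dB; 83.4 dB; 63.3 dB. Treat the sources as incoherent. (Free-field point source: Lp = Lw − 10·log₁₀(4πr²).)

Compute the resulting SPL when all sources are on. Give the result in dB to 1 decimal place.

85.6 dB

Source at 6.7 m: Lp = 101.9 − 10·log₁₀(4π·6.7²) = 101.9 − 10·log₁₀(564.104) = 74.4 dB.
Converting to relative power and adding: 10^(74.4/10) + 10^(80.5/10) + 10^(83.4/10) + 10^(63.3/10) = 3.607e+08.
Combined level = 10 log₁₀(3.607e+08) = 85.6 dB.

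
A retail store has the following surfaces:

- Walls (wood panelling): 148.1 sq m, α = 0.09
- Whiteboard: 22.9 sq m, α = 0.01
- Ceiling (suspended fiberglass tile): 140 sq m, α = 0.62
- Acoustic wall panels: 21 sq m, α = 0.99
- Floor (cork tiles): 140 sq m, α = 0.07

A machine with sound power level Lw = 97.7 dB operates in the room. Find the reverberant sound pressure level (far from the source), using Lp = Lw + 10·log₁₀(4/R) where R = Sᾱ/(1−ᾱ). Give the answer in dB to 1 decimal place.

81.1 dB

A = 130.948 sabins; S = 472.0 sq m.
ᾱ = 130.948/472.0 = 0.2774; R = Sᾱ/(1−ᾱ) = 130.948/(1−0.2774) = 181.218 sq m.
Lp = 97.7 + 10·log₁₀(4/181.218) = 97.7 + (-16.56) = 81.1 dB.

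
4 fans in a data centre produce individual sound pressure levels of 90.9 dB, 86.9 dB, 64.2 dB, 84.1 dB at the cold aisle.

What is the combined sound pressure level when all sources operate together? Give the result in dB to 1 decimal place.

93.0 dB

Converting to relative power and adding: 10^(90.9/10) + 10^(86.9/10) + 10^(64.2/10) + 10^(84.1/10) = 1.98e+09.
Combined level = 10 log₁₀(1.98e+09) = 93.0 dB.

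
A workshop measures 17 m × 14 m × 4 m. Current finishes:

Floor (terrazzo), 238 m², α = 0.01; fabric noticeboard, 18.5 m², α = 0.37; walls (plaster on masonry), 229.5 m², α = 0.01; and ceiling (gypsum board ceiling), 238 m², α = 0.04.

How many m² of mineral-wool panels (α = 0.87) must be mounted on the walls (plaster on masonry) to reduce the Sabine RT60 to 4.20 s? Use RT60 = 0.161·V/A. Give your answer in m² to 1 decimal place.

18.0

Equivalent absorption area: A₁ = 238×0.01 + 18.5×0.37 + 229.5×0.01 + 238×0.04 = 21.040 m².
V = 952 m³. Target absorption A₂ = 0.161 × 952 / 4.20 = 36.493 sabins.
ΔA needed = 36.493 − 21.040 = 15.453 sabins.
Each m² of panel replacing the walls (plaster on masonry) adds (0.87 − 0.01) = 0.86 sabins.
Area = ΔA/Δα = 15.453/0.86 = 18.0 m².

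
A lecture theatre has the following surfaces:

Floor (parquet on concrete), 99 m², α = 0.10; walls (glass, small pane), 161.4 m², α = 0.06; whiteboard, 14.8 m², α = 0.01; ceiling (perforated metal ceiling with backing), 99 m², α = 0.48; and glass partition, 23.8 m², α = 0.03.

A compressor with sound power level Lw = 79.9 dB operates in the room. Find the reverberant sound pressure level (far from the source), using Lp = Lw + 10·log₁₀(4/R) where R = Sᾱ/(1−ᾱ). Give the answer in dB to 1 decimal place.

Σ(Sᵢαᵢ) = 99·0.10 + 161.4·0.06 + 14.8·0.01 + 99·0.48 + 23.8·0.03 = 67.966; total area S = 398.0 m².
ᾱ = 67.966/398.0 = 0.1708; R = Sᾱ/(1−ᾱ) = 67.966/(1−0.1708) = 81.966 m².
Lp = 79.9 + 10·log₁₀(4/81.966) = 79.9 + (-13.12) = 66.8 dB.

66.8 dB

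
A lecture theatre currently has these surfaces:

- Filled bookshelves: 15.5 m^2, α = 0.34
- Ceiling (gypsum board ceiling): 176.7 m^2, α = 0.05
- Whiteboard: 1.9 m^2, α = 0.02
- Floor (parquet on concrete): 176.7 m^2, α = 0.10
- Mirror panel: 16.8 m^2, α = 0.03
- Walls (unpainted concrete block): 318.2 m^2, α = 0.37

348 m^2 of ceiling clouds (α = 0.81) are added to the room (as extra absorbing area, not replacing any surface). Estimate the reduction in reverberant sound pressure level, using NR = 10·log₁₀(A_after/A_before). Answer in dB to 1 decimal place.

4.6 dB

A_before = Σ Sᵢαᵢ = 15.5·0.34 + 176.7·0.05 + 1.9·0.02 + 176.7·0.10 + 16.8·0.03 + 318.2·0.37 = 150.051 sabins.
Treatment contributes 348·0.81 = 281.880 sabins.
New total A_after = 431.931 sabins.
Reduction = 10 log₁₀(A_after/A_before) = 10 log₁₀(2.8786) = 4.6 dB.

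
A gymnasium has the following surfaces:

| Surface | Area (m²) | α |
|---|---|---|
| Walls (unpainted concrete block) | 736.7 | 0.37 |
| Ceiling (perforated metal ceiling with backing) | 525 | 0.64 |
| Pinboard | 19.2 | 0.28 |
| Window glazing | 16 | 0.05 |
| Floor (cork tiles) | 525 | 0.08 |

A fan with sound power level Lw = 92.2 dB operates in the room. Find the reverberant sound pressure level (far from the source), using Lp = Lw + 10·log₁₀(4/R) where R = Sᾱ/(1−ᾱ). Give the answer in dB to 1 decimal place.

Σ(Sᵢαᵢ) = 736.7×0.37 + 525×0.64 + 19.2×0.28 + 16×0.05 + 525×0.08 = 656.755; total area S = 1821.9 m².
ᾱ = 656.755/1821.9 = 0.3605; R = Sᾱ/(1−ᾱ) = 656.755/(1−0.3605) = 1026.982 m².
Lp = Lw + 10 log₁₀(4/R) = 92.2 -24.10 = 68.1 dB.

68.1 dB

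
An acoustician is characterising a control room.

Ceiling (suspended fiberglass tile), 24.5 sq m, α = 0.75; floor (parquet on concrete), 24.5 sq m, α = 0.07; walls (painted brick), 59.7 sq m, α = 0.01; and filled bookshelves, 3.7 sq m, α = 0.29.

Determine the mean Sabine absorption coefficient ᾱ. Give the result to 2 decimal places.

0.19

Total surface area S = 112.4 sq m.
A = 24.5*0.75 + 24.5*0.07 + 59.7*0.01 + 3.7*0.29 = 21.760 sabins.
ᾱ = 21.760 / 112.4 = 0.19.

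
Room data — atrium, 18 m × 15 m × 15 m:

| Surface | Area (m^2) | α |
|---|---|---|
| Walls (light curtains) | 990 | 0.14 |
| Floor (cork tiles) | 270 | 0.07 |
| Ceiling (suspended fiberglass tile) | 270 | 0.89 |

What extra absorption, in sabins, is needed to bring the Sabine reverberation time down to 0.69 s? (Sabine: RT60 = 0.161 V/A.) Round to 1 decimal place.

Equivalent absorption area: A₁ = 990*0.14 + 270*0.07 + 270*0.89 = 397.800 m^2.
For T = 0.69 s, need A₂ = 0.161·V/T = 0.161·4050/0.69 = 945.000 sabins.
Shortfall: 945.000 − 397.800 = 547.2 sabins.

547.2 sabins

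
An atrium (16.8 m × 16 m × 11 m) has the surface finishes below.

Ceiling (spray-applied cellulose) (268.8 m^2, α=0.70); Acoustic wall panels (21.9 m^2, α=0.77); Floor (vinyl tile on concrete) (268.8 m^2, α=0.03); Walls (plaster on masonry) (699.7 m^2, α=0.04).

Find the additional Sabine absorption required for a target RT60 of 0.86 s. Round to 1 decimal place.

312.5 sabins

Summing Sᵢαᵢ: 188.160 + 16.863 + 8.064 + 27.988 → A₁ = 241.075 sabins.
V = 2956.8 m³. Required absorption A₂ = 0.161 × 2956.8 / 0.86 = 553.540 sabins.
Shortfall: 553.540 − 241.075 = 312.5 sabins.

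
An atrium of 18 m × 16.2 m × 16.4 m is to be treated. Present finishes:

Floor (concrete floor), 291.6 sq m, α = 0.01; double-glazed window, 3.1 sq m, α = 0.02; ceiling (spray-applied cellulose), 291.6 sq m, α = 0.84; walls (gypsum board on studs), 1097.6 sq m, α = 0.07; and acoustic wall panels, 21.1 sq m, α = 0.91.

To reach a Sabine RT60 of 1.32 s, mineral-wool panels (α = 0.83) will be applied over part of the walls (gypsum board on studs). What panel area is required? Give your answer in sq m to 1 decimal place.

Equivalent absorption area: A₁ = 291.6×0.01 + 3.1×0.02 + 291.6×0.84 + 1097.6×0.07 + 21.1×0.91 = 343.955 sq m.
V = 4782.24 m³. Target absorption A₂ = 0.161 × 4782.24 / 1.32 = 583.288 sabins.
Absorption to add: 583.288 − 343.955 = 239.333 sabins.
Net gain per sq m: Δα = 0.83 − 0.07 = 0.76.
Area = ΔA/Δα = 239.333/0.76 = 314.9 sq m.

314.9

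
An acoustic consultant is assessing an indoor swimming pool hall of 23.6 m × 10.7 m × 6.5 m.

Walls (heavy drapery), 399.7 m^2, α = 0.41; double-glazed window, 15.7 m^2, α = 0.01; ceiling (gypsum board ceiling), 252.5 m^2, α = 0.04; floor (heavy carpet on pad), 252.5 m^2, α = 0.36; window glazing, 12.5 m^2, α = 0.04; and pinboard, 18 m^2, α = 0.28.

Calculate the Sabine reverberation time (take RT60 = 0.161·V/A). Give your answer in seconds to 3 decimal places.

Equivalent absorption area: A = 399.7·0.41 + 15.7·0.01 + 252.5·0.04 + 252.5·0.36 + 12.5·0.04 + 18·0.28 = 270.574 m^2.
Room volume: 1641.38 m³.
RT60 = 0.161 · V / A = 0.161 × 1641.38 / 270.574 = 0.977 s.

0.977 sec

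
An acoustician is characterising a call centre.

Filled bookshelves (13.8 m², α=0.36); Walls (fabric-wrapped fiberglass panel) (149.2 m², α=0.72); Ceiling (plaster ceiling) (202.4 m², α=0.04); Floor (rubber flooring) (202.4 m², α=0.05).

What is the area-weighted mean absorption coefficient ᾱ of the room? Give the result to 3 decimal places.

Total surface area S = 567.8 m².
A = 13.8·0.36 + 149.2·0.72 + 202.4·0.04 + 202.4·0.05 = 130.608 sabins.
ᾱ = 130.608 / 567.8 = 0.230.

0.230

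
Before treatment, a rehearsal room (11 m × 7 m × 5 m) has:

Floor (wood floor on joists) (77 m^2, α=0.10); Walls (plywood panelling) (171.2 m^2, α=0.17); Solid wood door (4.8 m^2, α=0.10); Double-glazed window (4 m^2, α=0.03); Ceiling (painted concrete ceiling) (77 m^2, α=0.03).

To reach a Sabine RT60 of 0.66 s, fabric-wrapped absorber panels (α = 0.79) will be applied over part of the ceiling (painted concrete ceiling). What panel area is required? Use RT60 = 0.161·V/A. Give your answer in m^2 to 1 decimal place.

71.3

Equivalent absorption area: A₁ = 77*0.10 + 171.2*0.17 + 4.8*0.10 + 4*0.03 + 77*0.03 = 39.714 m^2.
V = 385 m³. Target absorption A₂ = 0.161 × 385 / 0.66 = 93.917 sabins.
Absorption to add: 93.917 − 39.714 = 54.203 sabins.
Net gain per m^2: Δα = 0.79 − 0.03 = 0.76.
Area = ΔA/Δα = 54.203/0.76 = 71.3 m^2.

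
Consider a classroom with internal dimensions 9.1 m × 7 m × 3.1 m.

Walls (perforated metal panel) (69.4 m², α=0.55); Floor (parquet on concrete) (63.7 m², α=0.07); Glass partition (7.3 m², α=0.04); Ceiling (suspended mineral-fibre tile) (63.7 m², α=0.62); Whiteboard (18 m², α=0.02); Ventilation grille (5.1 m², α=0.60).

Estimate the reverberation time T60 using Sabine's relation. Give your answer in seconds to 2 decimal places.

Summing Sᵢαᵢ: 38.170 + 4.459 + 0.292 + 39.494 + 0.360 + 3.060 → A = 85.835 sabins.
Volume V = 9.1 × 7 × 3.1 = 197.47 m³.
T = 0.161 V/A = 0.161·197.47/85.835 = 0.37 s.

0.37 s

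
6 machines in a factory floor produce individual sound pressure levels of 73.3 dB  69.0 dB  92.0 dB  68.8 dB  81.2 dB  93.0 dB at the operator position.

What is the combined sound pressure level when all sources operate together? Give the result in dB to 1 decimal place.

95.7 dB

Sum in the linear (power) domain: Σ 10^(Lᵢ/10) = 10^(73.3/10) + 10^(69.0/10) + 10^(92.0/10) + 10^(68.8/10) + 10^(81.2/10) + 10^(93.0/10) = 3.749e+09.
L_total = 10·log₁₀(3.749e+09) = 95.7 dB.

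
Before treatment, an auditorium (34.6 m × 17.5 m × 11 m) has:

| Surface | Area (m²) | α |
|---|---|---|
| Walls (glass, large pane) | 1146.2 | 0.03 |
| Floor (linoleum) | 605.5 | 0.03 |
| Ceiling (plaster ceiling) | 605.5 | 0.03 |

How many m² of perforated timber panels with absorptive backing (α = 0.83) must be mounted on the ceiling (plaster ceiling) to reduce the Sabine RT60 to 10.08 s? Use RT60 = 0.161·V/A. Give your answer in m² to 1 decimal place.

44.6

Equivalent absorption area: A₁ = 1146.2·0.03 + 605.5·0.03 + 605.5·0.03 = 70.716 m².
Required A₂ = 0.161·6660.5/10.08 = 106.383 sabins.
ΔA needed = 106.383 − 70.716 = 35.667 sabins.
Each m² of panel replacing the ceiling (plaster ceiling) adds (0.83 − 0.03) = 0.80 sabins.
Panel area = 35.667 / 0.80 = 44.6 m².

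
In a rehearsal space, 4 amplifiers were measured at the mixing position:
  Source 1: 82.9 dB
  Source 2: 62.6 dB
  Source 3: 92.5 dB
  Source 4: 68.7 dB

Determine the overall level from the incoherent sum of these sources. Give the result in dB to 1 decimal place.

Converting to relative power and adding: 10^(82.9/10) + 10^(62.6/10) + 10^(92.5/10) + 10^(68.7/10) = 1.982e+09.
L_total = 10·log₁₀(1.982e+09) = 93.0 dB.

93.0 dB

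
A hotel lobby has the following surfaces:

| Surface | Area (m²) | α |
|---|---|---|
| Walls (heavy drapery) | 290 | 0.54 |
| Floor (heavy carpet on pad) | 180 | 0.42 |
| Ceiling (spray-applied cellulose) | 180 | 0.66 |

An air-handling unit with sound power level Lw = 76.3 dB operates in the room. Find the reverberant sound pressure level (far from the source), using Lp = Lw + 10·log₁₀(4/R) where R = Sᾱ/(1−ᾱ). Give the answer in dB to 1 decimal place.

53.5 dB

Σ(Sᵢαᵢ) = 290×0.54 + 180×0.42 + 180×0.66 = 351.000; total area S = 650.0 m².
ᾱ = 351.000/650.0 = 0.5400; R = Sᾱ/(1−ᾱ) = 351.000/(1−0.5400) = 763.043 m².
Lp = Lw + 10 log₁₀(4/R) = 76.3 -22.80 = 53.5 dB.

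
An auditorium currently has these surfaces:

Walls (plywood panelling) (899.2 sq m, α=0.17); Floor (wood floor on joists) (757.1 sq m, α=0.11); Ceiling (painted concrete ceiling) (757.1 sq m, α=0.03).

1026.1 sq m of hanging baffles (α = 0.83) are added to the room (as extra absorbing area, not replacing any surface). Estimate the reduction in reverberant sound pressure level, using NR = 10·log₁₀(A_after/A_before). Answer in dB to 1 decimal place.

Summing Sᵢαᵢ: 152.864 + 83.281 + 22.713 → A_before = 258.858 sabins.
Treatment contributes 1026.1·0.83 = 851.663 sabins.
A_after = 258.858 + 851.663 = 1110.521 sabins.
NR = 10·log₁₀(1110.521/258.858) = 6.3 dB.

6.3 dB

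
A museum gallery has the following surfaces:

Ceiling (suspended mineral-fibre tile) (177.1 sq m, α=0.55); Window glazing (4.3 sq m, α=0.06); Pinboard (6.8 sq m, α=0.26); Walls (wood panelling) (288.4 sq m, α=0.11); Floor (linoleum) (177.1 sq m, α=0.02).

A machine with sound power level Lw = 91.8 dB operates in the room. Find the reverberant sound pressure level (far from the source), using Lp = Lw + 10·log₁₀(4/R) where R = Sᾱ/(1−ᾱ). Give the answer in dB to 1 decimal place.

75.5 dB

Σ(Sᵢαᵢ) = 177.1·0.55 + 4.3·0.06 + 6.8·0.26 + 288.4·0.11 + 177.1·0.02 = 134.697; total area S = 653.7 sq m.
ᾱ = 134.697/653.7 = 0.2061; R = Sᾱ/(1−ᾱ) = 134.697/(1−0.2061) = 169.665 sq m.
Lp = 91.8 + 10·log₁₀(4/169.665) = 91.8 + (-16.28) = 75.5 dB.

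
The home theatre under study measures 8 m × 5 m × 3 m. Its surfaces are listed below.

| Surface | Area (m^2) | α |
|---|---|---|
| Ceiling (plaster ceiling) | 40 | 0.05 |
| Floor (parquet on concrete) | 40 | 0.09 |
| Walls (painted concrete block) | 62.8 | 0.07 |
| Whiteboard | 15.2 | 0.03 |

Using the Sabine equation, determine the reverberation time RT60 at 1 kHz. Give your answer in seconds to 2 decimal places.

Total absorption A = 40·0.05 + 40·0.09 + 62.8·0.07 + 15.2·0.03
  = 2.000 + 3.600 + 4.396 + 0.456 = 10.452 m^2 sabins.
Room volume: 120 m³.
Sabine: RT60 = 0.161 × 120 / 10.452 = 1.85 s.

1.85 sec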